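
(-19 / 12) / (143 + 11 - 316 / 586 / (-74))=-205979 / 20035116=-0.01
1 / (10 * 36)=1 / 360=0.00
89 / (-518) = -0.17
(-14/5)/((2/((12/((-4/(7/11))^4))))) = -50421/4685120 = -0.01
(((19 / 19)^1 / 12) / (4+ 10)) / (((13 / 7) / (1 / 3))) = 1 / 936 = 0.00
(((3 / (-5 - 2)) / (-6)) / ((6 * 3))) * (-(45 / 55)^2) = -9 / 3388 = -0.00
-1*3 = -3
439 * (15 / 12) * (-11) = -24145 / 4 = -6036.25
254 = 254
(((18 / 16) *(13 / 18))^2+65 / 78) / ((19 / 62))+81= 626533 / 7296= 85.87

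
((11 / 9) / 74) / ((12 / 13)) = 0.02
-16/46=-0.35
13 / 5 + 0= 13 / 5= 2.60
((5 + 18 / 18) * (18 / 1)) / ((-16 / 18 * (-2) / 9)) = 2187 / 4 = 546.75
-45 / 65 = -9 / 13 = -0.69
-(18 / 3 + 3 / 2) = -15 / 2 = -7.50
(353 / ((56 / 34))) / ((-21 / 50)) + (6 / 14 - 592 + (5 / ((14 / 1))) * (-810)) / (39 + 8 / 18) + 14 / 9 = -531.07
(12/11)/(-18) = -2/33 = -0.06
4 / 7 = 0.57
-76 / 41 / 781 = -76 / 32021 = -0.00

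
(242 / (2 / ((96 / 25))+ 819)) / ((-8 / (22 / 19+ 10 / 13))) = -691152 / 9716239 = -0.07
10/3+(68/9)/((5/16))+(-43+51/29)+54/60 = -33487/2610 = -12.83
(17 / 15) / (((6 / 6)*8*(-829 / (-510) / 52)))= 4.53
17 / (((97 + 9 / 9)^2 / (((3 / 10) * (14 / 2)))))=51 / 13720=0.00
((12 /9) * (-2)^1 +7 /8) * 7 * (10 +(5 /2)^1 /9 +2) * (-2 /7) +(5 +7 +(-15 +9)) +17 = 14471 /216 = 67.00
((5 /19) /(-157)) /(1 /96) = -480 /2983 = -0.16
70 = 70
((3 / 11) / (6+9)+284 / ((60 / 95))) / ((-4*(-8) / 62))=1150069 / 1320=871.26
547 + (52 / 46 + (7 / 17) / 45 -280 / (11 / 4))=446.32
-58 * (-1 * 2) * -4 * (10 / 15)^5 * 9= -14848 / 27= -549.93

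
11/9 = 1.22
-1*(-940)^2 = -883600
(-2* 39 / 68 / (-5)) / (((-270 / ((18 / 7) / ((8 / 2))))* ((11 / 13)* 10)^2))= -2197 / 287980000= -0.00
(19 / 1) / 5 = 19 / 5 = 3.80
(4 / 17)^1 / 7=4 / 119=0.03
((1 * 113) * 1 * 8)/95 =904/95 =9.52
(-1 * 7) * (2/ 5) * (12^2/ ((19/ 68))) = -137088/ 95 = -1443.03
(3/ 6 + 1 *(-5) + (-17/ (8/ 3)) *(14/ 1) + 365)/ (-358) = -1085/ 1432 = -0.76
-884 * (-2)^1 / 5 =1768 / 5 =353.60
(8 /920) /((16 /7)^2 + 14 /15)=147 /104098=0.00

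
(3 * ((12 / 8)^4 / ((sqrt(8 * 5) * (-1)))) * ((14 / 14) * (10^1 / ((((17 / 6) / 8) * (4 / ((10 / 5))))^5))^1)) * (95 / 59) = -5744286720 * sqrt(10) / 83771563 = -216.84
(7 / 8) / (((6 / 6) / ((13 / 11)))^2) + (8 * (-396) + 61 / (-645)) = -1977268493 / 624360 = -3166.87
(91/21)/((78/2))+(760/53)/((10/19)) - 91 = -30358/477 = -63.64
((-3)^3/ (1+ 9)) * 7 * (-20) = 378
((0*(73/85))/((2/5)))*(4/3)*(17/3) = 0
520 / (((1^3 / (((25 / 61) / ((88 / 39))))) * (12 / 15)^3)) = 7921875 / 42944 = 184.47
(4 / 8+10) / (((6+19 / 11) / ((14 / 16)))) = 1617 / 1360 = 1.19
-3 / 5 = -0.60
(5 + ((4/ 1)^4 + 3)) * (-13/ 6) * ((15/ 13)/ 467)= -660/ 467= -1.41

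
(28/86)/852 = 7/18318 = 0.00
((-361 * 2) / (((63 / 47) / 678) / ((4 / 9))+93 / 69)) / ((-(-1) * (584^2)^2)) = -44097233 / 9607056774521600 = -0.00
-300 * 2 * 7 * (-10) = 42000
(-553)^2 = 305809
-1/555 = -0.00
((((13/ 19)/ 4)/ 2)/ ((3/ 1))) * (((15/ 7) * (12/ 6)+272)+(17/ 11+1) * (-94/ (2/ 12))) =-580255/ 17556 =-33.05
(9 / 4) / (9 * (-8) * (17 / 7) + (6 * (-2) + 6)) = -21 / 1688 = -0.01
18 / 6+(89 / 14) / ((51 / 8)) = 4.00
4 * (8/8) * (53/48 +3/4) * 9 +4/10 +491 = 11163/20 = 558.15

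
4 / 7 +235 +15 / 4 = 6701 / 28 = 239.32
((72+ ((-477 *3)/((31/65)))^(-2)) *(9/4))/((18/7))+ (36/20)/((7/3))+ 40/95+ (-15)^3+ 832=-22818674510179829/9205504799400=-2478.81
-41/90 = -0.46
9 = 9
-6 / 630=-0.01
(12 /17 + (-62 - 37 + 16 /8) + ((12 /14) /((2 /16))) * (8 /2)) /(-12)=8195 /1428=5.74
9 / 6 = 3 / 2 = 1.50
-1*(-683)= 683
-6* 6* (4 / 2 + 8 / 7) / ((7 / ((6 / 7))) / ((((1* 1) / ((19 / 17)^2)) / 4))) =-343332 / 123823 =-2.77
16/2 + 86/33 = 350/33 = 10.61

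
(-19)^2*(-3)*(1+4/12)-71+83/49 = -74152/49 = -1513.31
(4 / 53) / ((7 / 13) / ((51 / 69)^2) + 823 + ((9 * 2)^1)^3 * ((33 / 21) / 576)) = 841568 / 9365495963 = 0.00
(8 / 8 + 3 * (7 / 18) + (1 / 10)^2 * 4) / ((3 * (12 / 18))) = 331 / 300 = 1.10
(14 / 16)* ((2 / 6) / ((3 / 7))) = 0.68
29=29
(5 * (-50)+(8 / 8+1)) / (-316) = 62 / 79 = 0.78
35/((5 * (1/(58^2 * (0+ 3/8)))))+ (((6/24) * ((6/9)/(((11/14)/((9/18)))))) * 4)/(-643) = 8830.50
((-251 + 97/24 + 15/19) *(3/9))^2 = 12600736009/1871424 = 6733.23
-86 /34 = -43 /17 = -2.53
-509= -509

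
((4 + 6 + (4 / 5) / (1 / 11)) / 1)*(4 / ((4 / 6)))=564 / 5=112.80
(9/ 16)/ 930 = 3/ 4960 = 0.00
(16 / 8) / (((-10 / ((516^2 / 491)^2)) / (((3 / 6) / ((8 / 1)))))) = -4430766096 / 1205405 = -3675.75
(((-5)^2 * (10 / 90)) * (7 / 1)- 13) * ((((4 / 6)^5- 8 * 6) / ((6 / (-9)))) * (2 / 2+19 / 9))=9445184 / 6561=1439.60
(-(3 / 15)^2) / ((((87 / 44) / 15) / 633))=-27852 / 145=-192.08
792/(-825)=-24/25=-0.96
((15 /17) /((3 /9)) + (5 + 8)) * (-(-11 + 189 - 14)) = -43624 /17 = -2566.12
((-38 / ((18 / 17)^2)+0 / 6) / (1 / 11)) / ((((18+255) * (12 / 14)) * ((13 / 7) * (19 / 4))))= -22253 / 123201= -0.18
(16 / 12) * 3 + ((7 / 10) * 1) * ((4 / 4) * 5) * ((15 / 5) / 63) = 25 / 6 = 4.17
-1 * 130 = -130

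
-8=-8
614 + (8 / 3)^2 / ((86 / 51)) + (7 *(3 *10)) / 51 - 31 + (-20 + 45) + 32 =1421798 / 2193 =648.33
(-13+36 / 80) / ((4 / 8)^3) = -502 / 5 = -100.40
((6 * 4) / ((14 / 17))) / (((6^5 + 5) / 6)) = 1224 / 54467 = 0.02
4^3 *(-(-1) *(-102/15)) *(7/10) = -7616/25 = -304.64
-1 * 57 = -57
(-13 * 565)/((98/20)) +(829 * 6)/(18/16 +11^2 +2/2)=-70398442/48265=-1458.58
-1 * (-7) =7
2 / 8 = 1 / 4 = 0.25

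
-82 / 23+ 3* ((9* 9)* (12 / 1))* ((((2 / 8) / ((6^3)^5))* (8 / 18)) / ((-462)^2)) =-3.57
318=318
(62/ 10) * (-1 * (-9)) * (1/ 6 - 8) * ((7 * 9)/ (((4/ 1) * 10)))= -275373/ 400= -688.43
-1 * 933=-933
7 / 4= 1.75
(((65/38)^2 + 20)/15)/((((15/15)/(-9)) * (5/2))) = -19863/3610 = -5.50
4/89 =0.04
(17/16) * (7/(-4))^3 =-5831/1024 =-5.69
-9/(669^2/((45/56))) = -45/2784824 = -0.00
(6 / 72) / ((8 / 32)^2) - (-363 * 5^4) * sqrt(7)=4 / 3 +226875 * sqrt(7)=600256.16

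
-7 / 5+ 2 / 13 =-81 / 65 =-1.25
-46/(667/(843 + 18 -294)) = -1134/29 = -39.10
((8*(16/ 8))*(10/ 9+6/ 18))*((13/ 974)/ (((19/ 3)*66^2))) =0.00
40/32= 5/4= 1.25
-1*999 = -999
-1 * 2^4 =-16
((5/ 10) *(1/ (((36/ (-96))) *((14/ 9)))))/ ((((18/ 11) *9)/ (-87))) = 319/ 63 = 5.06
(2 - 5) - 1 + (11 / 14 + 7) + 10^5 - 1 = 1400039 / 14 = 100002.79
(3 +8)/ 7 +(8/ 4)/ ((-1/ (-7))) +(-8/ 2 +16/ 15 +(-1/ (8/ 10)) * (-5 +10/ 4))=13241/ 840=15.76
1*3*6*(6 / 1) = 108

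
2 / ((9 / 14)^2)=392 / 81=4.84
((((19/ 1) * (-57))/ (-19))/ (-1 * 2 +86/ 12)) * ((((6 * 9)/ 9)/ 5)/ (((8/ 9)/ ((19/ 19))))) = 4617/ 310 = 14.89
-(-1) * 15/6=5/2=2.50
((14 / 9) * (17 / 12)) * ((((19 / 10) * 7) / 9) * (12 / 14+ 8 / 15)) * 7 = 1155371 / 36450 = 31.70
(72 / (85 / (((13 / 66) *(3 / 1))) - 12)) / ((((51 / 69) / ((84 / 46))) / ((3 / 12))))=4914 / 14569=0.34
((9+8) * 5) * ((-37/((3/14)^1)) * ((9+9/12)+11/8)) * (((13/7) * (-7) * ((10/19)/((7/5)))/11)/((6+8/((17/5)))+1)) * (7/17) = 636783875/199386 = 3193.72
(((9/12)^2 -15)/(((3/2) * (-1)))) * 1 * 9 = 86.62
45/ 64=0.70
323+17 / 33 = 10676 / 33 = 323.52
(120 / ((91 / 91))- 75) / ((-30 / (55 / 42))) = -55 / 28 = -1.96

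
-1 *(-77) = 77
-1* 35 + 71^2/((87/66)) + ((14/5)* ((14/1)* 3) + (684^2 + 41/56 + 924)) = 3838222817/8120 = 472687.54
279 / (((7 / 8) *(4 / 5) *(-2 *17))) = -1395 / 119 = -11.72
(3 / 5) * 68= 40.80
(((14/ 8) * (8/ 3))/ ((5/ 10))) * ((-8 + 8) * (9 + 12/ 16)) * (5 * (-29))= 0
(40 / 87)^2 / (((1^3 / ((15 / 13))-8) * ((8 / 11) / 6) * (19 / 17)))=-374000 / 1709753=-0.22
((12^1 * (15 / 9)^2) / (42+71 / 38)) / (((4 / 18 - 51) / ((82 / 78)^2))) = -6387800 / 386242233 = -0.02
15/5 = 3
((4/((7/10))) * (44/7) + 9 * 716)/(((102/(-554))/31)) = -1091040.37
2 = 2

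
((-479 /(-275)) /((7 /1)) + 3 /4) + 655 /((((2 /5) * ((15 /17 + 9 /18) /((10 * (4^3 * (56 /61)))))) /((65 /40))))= 24967364450097 /22075900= 1130978.33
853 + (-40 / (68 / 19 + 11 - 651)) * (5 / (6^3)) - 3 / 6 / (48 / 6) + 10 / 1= 1126943047 / 1305936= 862.94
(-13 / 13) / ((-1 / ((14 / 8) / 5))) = 7 / 20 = 0.35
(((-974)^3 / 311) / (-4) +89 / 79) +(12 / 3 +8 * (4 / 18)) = 164244379565 / 221121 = 742780.56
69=69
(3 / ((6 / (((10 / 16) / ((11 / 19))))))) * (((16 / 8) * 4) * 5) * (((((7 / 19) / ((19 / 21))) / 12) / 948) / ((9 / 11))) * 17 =20825 / 1296864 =0.02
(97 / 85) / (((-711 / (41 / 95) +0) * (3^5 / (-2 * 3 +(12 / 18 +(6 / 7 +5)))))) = -43747 / 29297981475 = -0.00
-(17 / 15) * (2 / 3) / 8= -17 / 180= -0.09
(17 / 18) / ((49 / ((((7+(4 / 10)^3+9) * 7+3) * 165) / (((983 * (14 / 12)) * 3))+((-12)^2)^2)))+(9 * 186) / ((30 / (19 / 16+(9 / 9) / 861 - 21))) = -11706531724333 / 16588714800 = -705.69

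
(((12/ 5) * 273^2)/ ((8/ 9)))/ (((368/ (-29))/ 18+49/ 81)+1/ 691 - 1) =-3266255261997/ 17831950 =-183168.71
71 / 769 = 0.09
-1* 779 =-779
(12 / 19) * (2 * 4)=96 / 19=5.05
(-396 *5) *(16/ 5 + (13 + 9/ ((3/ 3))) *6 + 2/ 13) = -268000.62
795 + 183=978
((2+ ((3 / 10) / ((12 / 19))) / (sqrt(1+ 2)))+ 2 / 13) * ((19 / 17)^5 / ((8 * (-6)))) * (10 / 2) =-86663465 / 221497692-47045881 * sqrt(3) / 1635675264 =-0.44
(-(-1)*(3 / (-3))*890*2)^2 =3168400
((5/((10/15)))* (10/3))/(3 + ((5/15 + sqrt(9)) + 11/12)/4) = 80/13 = 6.15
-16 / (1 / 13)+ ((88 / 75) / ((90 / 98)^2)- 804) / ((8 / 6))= -41004053 / 50625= -809.96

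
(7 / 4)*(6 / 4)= 21 / 8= 2.62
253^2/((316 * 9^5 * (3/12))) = 0.01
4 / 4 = 1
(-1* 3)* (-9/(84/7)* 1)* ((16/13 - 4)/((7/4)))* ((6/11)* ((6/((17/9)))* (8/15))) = -279936/85085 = -3.29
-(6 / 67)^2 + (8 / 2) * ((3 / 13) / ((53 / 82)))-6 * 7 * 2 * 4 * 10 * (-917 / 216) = 14265.86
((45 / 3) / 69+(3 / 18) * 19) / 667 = 467 / 92046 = 0.01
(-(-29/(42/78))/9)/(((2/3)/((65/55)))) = 4901/462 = 10.61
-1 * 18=-18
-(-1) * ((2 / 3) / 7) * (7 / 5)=2 / 15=0.13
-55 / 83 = -0.66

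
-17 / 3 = -5.67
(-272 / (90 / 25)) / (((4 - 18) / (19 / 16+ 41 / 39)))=118745 / 9828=12.08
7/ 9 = 0.78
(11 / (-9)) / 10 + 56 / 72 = 59 / 90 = 0.66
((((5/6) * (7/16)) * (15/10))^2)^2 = 1500625/16777216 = 0.09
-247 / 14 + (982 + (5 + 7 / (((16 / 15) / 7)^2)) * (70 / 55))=1354.40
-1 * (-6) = 6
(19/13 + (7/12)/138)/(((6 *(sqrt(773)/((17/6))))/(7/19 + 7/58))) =289138465 *sqrt(773)/660187464768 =0.01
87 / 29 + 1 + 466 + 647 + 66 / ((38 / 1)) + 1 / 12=255091 / 228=1118.82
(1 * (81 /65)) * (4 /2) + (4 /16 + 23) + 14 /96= 25.89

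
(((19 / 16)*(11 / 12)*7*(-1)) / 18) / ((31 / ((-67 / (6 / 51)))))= 1666357 / 214272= 7.78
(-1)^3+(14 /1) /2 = 6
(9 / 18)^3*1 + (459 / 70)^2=422587 / 9800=43.12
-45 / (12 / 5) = -75 / 4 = -18.75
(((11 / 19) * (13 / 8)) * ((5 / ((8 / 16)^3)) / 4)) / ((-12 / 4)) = -715 / 228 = -3.14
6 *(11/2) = 33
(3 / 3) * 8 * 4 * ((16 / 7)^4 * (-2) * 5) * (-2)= 17468.99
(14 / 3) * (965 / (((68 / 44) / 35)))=5201350 / 51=101987.25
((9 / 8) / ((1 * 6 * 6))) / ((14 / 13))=13 / 448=0.03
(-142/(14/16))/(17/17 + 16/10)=-5680/91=-62.42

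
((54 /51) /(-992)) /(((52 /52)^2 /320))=-180 /527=-0.34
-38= -38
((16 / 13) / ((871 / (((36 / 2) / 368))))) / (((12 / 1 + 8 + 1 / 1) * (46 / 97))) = 291 / 41929069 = 0.00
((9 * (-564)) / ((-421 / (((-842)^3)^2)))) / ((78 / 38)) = 27210994391734716672 / 13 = 2093153414748824359.38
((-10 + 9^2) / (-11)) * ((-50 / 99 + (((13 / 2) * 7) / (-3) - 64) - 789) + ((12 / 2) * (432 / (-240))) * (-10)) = 10693523 / 2178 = 4909.79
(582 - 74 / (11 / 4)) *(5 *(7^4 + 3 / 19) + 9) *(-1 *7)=-9757186502 / 209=-46685102.88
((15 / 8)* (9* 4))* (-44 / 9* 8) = -2640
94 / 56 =47 / 28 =1.68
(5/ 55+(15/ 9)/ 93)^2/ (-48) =-27889/ 113025132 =-0.00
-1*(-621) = 621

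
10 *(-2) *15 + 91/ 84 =-298.92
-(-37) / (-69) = -37 / 69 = -0.54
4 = 4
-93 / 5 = -18.60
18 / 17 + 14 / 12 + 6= 8.23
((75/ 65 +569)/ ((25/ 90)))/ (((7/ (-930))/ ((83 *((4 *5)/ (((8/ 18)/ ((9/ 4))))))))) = -208542216060/ 91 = -2291672703.96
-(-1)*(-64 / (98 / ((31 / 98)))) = -496 / 2401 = -0.21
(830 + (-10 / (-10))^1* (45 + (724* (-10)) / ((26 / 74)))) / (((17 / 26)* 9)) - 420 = -577270 / 153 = -3773.01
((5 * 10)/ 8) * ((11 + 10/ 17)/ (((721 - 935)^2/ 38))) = 93575/ 1557064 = 0.06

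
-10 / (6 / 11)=-55 / 3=-18.33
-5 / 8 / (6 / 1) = -5 / 48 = -0.10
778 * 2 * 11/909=17116/909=18.83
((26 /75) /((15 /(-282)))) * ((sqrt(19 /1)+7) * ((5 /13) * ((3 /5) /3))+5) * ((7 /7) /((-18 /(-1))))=-752 /375 - 94 * sqrt(19) /3375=-2.13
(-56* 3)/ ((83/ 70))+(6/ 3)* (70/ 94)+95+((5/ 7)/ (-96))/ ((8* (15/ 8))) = -355454941/ 7864416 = -45.20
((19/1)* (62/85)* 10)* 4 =9424/17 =554.35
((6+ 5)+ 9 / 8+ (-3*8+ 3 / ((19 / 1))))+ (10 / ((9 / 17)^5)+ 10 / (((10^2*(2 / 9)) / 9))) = 10446834677 / 44877240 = 232.79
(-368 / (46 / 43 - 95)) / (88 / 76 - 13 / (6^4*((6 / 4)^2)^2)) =85765392 / 25304335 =3.39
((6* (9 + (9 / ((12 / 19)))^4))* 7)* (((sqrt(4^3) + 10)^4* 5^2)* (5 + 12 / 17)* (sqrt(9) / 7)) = 1511884078466625 / 136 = 11116794694607.54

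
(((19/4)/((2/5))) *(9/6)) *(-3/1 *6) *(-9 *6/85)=13851/68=203.69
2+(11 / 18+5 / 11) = 607 / 198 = 3.07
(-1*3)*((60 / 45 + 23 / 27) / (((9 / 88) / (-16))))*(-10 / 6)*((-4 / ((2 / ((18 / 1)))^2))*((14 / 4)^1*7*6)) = 81410560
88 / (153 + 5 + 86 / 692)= 30448 / 54711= 0.56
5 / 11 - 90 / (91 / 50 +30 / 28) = -7760 / 253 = -30.67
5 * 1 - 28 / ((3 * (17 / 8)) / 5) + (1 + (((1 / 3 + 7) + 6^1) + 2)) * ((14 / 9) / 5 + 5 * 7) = 1284712 / 2295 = 559.79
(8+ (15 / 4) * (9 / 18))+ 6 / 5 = 443 / 40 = 11.08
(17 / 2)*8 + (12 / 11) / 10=68.11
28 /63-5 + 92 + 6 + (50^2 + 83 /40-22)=926467 /360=2573.52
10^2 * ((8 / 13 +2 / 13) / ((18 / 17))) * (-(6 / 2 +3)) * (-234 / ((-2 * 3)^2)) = 8500 / 3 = 2833.33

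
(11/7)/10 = 11/70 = 0.16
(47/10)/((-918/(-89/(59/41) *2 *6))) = 3.80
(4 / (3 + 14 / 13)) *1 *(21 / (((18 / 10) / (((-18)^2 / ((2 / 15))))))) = 1474200 / 53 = 27815.09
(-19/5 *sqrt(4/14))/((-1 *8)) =19 *sqrt(14)/280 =0.25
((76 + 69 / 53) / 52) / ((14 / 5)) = 0.53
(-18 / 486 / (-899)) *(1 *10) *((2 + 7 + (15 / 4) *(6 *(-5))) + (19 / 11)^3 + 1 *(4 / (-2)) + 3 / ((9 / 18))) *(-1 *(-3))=-418585 / 3589707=-0.12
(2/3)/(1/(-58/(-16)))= 2.42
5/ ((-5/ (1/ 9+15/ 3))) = -46/ 9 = -5.11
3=3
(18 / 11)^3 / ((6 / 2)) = 1944 / 1331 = 1.46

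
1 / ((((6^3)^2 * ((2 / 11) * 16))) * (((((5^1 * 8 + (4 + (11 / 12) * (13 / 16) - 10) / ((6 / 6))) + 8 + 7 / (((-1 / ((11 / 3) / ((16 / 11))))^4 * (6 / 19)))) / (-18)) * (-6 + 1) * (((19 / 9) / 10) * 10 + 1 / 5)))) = 4752 / 388325261857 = 0.00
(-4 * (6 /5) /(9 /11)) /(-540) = 22 /2025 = 0.01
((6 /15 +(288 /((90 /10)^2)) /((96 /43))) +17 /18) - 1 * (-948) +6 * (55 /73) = 18832069 /19710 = 955.46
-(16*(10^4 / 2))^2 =-6400000000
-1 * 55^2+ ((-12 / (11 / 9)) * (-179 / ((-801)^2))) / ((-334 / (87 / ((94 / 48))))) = -2068771186643 / 683891219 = -3025.00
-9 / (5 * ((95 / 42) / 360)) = -27216 / 95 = -286.48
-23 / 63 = -0.37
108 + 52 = 160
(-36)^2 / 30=216 / 5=43.20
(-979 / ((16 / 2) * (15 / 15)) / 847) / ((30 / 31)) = -2759 / 18480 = -0.15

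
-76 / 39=-1.95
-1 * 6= -6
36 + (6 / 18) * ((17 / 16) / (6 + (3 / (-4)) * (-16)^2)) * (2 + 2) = 80335 / 2232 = 35.99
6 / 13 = 0.46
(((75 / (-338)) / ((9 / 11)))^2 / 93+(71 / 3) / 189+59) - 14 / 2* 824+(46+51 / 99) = -125074341948893 / 22088734668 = -5662.36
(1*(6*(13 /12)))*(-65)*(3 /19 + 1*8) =-130975 /38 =-3446.71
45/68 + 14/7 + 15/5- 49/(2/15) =-24605/68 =-361.84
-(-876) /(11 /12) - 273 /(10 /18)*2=-1494 /55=-27.16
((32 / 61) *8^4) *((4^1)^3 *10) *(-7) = -587202560 / 61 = -9626271.48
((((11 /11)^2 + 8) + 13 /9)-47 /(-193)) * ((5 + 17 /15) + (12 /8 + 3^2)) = 1852787 /10422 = 177.78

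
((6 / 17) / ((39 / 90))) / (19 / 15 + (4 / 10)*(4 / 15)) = 13500 / 22763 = 0.59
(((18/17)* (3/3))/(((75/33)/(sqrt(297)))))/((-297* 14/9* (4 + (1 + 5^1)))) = -9* sqrt(33)/29750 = -0.00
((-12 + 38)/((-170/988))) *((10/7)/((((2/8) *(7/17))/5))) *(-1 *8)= 4110080/49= 83879.18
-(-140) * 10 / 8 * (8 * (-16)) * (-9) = 201600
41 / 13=3.15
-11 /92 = -0.12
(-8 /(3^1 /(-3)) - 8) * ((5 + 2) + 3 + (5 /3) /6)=0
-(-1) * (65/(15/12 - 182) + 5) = 3355/723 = 4.64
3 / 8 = 0.38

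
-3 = -3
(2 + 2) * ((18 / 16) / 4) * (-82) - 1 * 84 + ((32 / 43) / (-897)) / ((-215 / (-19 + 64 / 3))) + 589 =41074065941 / 99513180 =412.75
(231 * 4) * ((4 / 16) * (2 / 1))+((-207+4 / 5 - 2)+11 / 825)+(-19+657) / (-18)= 49133 / 225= 218.37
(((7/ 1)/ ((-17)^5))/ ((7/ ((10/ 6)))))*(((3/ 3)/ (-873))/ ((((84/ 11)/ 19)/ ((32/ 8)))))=1045/ 78090715143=0.00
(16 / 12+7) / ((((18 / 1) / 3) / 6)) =25 / 3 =8.33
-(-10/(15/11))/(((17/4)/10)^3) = 95.53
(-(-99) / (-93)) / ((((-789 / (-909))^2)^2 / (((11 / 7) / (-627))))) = 92717817291 / 19725877363003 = 0.00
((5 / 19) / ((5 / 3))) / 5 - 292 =-27737 / 95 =-291.97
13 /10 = 1.30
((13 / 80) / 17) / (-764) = -13 / 1039040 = -0.00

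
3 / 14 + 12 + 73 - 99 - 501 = -514.79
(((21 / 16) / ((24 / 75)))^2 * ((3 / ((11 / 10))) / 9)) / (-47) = -459375 / 4235264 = -0.11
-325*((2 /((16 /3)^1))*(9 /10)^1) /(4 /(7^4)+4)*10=-21068775 /76864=-274.10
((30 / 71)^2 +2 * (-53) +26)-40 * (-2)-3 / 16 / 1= -723 / 80656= -0.01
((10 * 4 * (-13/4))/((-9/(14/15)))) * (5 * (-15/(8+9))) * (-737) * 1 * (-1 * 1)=-6706700/153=-43834.64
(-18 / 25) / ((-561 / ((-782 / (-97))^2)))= 215832 / 2587475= 0.08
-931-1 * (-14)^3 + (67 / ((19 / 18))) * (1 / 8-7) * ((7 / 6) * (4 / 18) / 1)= 387569 / 228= 1699.86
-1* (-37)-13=24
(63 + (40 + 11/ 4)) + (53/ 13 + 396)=26303/ 52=505.83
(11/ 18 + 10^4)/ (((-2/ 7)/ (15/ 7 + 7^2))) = -32221969/ 18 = -1790109.39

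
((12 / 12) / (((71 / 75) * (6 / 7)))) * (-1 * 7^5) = -2941225 / 142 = -20712.85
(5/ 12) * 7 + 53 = 671/ 12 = 55.92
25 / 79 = 0.32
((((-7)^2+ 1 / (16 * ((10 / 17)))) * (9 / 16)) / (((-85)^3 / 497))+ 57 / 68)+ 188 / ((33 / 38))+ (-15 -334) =-6832726723913 / 51881280000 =-131.70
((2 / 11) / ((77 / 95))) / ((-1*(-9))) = 190 / 7623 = 0.02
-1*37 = -37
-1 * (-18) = 18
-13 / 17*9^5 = -767637 / 17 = -45155.12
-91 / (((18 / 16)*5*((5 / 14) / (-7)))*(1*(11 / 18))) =142688 / 275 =518.87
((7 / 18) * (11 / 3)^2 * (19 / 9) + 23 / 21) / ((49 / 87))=3591041 / 166698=21.54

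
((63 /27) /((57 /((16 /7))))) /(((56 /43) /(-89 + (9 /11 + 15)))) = -9890 /1881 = -5.26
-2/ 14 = -1/ 7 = -0.14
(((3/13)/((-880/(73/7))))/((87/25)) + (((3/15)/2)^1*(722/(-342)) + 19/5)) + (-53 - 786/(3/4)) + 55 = -21787325969/20900880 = -1042.41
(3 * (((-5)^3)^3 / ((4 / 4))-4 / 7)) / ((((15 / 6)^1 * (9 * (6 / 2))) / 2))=-18229172 / 105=-173611.16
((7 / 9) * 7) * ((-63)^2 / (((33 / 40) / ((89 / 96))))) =1068445 / 44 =24282.84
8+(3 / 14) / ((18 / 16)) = 172 / 21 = 8.19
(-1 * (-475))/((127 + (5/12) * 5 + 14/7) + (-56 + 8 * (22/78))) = 780/127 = 6.14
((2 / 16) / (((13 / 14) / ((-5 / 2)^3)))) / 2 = -875 / 832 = -1.05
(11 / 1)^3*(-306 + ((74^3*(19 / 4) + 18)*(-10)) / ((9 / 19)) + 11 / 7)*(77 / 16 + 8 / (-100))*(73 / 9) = -156956027931366367 / 75600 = -2076137935600.08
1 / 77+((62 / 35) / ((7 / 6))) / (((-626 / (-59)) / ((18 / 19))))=2380997 / 16027165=0.15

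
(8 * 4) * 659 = 21088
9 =9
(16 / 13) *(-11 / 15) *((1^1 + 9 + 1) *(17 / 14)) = -16456 / 1365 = -12.06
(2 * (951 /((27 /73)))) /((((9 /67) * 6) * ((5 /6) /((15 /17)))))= 3100894 /459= 6755.76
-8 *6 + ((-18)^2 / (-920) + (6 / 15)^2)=-55421 / 1150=-48.19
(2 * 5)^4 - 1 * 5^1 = 9995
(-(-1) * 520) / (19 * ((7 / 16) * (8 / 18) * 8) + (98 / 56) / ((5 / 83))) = 93600 / 10549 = 8.87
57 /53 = 1.08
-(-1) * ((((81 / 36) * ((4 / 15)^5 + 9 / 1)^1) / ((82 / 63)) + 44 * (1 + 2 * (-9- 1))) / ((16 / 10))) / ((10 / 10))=-2522852207 / 4920000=-512.77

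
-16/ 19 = -0.84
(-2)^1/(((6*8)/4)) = -1/6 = -0.17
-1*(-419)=419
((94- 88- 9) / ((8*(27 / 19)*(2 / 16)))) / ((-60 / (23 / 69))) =19 / 1620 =0.01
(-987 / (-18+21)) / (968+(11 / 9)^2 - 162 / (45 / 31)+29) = -133245 / 359192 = -0.37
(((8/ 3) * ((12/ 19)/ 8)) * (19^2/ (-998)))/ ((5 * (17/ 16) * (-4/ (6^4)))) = 196992/ 42415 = 4.64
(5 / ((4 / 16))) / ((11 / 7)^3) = 6860 / 1331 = 5.15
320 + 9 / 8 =2569 / 8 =321.12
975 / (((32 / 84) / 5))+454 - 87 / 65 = 6889759 / 520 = 13249.54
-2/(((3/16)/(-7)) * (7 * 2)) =16/3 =5.33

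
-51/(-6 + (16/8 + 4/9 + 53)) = -459/445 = -1.03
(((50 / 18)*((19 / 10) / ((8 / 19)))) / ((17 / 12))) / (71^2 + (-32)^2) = 361 / 247452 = 0.00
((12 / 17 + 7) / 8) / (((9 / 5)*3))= 655 / 3672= 0.18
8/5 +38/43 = 534/215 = 2.48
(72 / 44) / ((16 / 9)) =81 / 88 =0.92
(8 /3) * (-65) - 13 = -559 /3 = -186.33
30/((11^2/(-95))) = -2850/121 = -23.55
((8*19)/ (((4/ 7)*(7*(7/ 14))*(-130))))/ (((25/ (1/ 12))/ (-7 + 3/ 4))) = 19/ 1560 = 0.01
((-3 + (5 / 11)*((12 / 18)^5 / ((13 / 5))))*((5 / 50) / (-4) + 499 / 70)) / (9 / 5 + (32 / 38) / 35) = -33413381 / 2882088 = -11.59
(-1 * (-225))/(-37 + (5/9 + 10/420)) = -28350/4589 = -6.18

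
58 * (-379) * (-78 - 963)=22883262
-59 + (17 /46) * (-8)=-1425 /23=-61.96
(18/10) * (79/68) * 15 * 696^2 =258314832/17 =15194990.12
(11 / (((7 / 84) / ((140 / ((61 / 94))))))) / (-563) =-1737120 / 34343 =-50.58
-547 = -547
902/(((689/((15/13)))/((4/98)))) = 27060/438893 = 0.06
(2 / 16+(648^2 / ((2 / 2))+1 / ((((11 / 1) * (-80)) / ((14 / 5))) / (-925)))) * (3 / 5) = 55427733 / 220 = 251944.24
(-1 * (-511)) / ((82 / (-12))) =-3066 / 41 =-74.78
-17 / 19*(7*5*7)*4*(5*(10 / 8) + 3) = -8110.79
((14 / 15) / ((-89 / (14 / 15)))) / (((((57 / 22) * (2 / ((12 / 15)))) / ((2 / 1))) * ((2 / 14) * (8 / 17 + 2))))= -146608 / 17121375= -0.01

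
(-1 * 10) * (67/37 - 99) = 35960/37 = 971.89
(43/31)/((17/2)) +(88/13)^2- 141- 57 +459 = 27341065/89063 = 306.99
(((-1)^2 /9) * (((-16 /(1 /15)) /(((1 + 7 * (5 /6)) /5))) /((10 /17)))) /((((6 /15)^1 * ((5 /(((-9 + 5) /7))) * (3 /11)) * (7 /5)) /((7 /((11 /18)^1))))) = 81600 /287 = 284.32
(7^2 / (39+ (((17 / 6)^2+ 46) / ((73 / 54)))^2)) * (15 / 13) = 5222420 / 151140379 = 0.03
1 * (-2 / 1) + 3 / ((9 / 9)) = 1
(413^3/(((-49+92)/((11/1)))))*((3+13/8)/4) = 28671113779/1376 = 20836565.25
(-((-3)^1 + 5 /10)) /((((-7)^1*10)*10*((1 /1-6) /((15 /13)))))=3 /3640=0.00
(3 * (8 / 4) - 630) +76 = -548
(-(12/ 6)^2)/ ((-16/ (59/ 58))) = 59/ 232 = 0.25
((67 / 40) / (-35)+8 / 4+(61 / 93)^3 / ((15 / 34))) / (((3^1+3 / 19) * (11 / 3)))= 166359861097 / 743225868000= 0.22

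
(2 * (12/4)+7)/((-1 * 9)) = -13/9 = -1.44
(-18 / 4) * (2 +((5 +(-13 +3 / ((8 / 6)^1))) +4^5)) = -4591.12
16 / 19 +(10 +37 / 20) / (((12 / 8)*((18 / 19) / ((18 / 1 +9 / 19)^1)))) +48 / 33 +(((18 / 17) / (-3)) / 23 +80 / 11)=267391159 / 1634380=163.60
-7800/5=-1560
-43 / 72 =-0.60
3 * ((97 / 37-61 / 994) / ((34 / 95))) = 26835885 / 1250452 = 21.46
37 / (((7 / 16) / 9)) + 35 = 5573 / 7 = 796.14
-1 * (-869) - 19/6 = 5195/6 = 865.83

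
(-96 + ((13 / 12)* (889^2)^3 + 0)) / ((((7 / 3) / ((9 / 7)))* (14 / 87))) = 5024764130607164770803 / 2744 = 1831182263340803487.90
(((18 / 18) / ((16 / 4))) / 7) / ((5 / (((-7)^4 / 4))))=343 / 80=4.29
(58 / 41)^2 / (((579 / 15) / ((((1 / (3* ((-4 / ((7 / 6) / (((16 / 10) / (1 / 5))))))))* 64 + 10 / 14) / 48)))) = -0.00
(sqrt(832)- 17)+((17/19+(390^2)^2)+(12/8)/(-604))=23134410012.74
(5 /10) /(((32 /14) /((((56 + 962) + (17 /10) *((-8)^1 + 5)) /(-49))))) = -1447 /320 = -4.52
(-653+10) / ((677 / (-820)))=527260 / 677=778.82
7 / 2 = 3.50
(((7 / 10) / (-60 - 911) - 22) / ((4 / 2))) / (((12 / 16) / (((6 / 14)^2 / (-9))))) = 71209 / 237895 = 0.30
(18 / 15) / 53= 0.02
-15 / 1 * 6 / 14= -45 / 7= -6.43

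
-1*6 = -6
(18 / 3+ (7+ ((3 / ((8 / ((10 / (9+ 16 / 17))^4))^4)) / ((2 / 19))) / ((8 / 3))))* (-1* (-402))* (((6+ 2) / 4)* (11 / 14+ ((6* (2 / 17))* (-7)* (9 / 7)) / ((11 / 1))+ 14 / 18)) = 1378655518575166712500913294551585106723824 / 133753397603973340172387531197559984499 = 10307.44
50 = 50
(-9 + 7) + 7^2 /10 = 29 /10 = 2.90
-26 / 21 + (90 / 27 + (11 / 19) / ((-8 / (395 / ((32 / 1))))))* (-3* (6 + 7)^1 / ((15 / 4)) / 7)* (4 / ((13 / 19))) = -7537 / 336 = -22.43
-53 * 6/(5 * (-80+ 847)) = -318/3835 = -0.08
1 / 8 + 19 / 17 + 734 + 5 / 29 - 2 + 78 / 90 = 43440107 / 59160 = 734.28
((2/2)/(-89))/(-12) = 0.00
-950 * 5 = -4750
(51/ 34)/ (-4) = -3/ 8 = -0.38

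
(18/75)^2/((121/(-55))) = -36/1375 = -0.03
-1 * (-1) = 1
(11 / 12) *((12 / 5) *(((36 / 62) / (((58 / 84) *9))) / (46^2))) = 231 / 2377855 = 0.00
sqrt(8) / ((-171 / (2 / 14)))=-2 *sqrt(2) / 1197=-0.00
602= 602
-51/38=-1.34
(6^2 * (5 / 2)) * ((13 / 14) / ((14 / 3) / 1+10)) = 1755 / 308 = 5.70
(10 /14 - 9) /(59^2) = -58 /24367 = -0.00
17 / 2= 8.50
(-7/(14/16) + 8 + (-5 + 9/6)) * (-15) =105/2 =52.50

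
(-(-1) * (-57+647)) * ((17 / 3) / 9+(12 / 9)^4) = 181130 / 81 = 2236.17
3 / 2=1.50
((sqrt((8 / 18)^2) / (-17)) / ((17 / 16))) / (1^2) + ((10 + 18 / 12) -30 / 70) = 402259 / 36414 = 11.05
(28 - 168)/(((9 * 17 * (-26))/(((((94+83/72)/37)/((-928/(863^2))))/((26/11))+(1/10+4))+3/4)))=-150270597071/4917189888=-30.56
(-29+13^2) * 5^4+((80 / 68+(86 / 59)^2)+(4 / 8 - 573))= 10288608039 / 118354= 86930.80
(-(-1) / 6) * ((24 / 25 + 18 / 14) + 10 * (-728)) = -1273607 / 1050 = -1212.96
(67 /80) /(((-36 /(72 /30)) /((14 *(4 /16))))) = -469 /2400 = -0.20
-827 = -827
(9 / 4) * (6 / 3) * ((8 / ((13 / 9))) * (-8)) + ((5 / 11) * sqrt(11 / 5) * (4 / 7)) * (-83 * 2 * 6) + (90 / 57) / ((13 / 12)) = -3984 * sqrt(55) / 77-48888 / 247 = -581.64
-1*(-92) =92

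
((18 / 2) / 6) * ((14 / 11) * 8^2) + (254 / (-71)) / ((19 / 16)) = 1768352 / 14839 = 119.17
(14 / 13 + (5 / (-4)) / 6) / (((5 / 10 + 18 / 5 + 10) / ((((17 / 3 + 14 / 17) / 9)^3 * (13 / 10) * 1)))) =9827731261 / 327241527336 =0.03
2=2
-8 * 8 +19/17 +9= -916/17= -53.88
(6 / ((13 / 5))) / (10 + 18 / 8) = 120 / 637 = 0.19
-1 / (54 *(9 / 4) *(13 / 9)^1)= -2 / 351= -0.01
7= 7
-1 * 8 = -8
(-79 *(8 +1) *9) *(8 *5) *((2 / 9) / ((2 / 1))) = -28440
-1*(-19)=19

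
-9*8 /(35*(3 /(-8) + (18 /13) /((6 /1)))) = 2496 /175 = 14.26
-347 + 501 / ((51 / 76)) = 6793 / 17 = 399.59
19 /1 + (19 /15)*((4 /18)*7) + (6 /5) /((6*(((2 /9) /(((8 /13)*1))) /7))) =24.85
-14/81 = -0.17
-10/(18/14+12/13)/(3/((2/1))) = -3.02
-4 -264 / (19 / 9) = -2452 / 19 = -129.05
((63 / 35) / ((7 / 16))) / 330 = 24 / 1925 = 0.01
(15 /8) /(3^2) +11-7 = 101 /24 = 4.21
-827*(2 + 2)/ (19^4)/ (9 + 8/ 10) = -16540/ 6385729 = -0.00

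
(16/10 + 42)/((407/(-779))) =-169822/2035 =-83.45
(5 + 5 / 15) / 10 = 8 / 15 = 0.53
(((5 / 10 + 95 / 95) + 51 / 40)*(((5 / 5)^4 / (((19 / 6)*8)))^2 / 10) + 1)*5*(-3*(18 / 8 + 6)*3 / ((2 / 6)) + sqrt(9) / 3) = -2050210913 / 1848320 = -1109.23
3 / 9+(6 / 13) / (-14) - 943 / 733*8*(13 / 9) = -8744234 / 600327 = -14.57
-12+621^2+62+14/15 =385691.93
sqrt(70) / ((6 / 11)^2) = 121*sqrt(70) / 36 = 28.12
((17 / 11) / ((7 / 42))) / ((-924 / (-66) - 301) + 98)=-34 / 693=-0.05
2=2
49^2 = 2401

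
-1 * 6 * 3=-18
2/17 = 0.12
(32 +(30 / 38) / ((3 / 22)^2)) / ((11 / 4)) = 27.07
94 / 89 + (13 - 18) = -3.94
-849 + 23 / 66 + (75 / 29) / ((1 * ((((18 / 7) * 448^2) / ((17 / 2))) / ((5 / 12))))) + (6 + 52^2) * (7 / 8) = 2005379455823 / 1317076992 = 1522.60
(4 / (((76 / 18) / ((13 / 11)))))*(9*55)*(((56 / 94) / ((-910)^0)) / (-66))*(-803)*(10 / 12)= 2989350 / 893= 3347.54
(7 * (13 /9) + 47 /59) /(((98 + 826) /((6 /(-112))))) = -0.00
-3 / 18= -1 / 6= -0.17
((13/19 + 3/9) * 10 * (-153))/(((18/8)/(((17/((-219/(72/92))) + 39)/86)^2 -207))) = 14170786820906820/99035729371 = 143087.62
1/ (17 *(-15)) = -1/ 255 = -0.00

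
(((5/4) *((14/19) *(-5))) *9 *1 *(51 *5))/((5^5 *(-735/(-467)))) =-2.15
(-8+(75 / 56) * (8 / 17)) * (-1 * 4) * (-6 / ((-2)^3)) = 2631 / 119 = 22.11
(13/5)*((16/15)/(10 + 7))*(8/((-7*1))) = -1664/8925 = -0.19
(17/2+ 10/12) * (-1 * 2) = -56/3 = -18.67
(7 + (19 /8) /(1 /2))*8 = 94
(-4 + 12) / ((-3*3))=-0.89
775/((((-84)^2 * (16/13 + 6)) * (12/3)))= 10075/2653056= 0.00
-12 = -12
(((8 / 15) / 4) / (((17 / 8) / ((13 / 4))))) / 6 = 26 / 765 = 0.03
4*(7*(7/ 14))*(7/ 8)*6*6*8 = 3528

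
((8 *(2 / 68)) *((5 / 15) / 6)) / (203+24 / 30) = 10 / 155907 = 0.00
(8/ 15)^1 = 8/ 15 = 0.53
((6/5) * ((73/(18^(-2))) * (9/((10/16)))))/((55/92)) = 940025088/1375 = 683654.61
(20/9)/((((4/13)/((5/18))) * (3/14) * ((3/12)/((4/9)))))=16.64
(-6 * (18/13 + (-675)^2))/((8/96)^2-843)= 5117595552/1578083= 3242.92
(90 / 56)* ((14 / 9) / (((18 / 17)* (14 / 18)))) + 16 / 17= 1893 / 476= 3.98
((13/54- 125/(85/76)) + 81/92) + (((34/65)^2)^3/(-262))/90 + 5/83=-19146506908251665871719/173141049272234062500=-110.58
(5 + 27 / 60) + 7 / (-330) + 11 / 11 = 4243 / 660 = 6.43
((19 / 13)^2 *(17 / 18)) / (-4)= -6137 / 12168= -0.50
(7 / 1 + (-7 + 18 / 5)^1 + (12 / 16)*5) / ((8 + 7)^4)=49 / 337500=0.00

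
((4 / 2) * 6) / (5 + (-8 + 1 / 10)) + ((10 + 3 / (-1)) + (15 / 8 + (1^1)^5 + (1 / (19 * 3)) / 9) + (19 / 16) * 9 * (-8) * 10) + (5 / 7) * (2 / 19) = -707466875 / 833112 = -849.19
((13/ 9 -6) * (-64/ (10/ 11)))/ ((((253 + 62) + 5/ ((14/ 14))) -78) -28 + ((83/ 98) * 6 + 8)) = 1.41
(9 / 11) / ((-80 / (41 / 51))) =-123 / 14960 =-0.01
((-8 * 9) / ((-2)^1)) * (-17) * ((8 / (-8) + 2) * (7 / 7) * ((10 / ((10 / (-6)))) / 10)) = 1836 / 5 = 367.20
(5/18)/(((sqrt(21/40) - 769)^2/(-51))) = -40212583700/1678594614682683 - 5229200*sqrt(210)/1678594614682683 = -0.00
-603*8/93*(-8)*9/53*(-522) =-60435072/1643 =-36783.37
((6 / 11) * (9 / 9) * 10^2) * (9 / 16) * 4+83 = 2263 / 11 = 205.73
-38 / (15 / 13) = -32.93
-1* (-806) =806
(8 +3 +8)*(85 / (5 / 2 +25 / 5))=646 / 3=215.33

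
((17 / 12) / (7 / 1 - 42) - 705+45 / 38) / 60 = -5616773 / 478800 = -11.73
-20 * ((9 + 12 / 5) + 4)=-308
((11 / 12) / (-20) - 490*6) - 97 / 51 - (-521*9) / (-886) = -1775653227 / 602480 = -2947.24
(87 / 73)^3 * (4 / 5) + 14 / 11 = 56205322 / 21395935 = 2.63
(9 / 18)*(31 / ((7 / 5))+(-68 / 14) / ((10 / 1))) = 379 / 35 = 10.83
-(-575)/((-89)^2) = 575/7921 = 0.07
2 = 2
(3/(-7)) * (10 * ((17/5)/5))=-102/35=-2.91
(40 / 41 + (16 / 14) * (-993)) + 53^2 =480759 / 287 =1675.12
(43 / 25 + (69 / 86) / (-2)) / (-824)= -5671 / 3543200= -0.00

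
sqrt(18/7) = 3 * sqrt(14)/7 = 1.60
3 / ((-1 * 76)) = -3 / 76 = -0.04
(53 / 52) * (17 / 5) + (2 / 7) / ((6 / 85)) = 41021 / 5460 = 7.51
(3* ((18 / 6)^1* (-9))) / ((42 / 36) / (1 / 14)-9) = -243 / 22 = -11.05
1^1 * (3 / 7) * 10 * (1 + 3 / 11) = 60 / 11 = 5.45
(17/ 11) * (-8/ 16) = -17/ 22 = -0.77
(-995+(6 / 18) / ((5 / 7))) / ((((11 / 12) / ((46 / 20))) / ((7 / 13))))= -4803596 / 3575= -1343.66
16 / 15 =1.07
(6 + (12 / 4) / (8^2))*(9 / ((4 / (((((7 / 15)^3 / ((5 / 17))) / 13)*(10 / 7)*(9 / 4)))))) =967113 / 832000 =1.16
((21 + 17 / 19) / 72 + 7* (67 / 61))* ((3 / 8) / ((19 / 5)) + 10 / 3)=130475615 / 4756536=27.43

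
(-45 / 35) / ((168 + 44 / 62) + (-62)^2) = -279 / 870758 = -0.00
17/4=4.25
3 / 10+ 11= 113 / 10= 11.30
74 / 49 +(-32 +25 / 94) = -139211 / 4606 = -30.22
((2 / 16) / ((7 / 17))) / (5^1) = 17 / 280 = 0.06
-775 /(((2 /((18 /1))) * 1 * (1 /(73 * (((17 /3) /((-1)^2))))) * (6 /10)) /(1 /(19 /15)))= -72133125 /19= -3796480.26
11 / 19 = 0.58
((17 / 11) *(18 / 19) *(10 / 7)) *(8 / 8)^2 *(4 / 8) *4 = 6120 / 1463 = 4.18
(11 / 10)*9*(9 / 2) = 891 / 20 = 44.55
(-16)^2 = 256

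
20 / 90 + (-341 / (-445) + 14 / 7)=11969 / 4005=2.99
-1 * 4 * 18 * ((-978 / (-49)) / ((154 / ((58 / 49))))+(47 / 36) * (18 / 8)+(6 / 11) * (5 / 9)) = -90354459 / 369754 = -244.36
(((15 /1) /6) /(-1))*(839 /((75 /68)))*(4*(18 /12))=-11410.40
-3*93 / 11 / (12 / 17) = -1581 / 44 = -35.93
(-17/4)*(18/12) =-51/8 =-6.38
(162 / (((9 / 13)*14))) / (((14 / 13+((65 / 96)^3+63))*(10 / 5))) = 672841728 / 5183886491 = 0.13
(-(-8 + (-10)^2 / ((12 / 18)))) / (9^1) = -142 / 9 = -15.78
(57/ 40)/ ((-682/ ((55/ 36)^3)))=-57475/ 7713792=-0.01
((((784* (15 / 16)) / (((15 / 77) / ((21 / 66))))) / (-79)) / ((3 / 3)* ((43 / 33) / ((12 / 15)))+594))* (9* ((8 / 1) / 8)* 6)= -8557164 / 6211217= -1.38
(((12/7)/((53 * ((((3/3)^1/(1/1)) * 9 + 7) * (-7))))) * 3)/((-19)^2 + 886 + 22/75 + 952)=-675/1713469436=-0.00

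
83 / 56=1.48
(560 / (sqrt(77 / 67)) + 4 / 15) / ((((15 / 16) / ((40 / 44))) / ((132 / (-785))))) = -2048 * sqrt(5159) / 1727 - 512 / 11775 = -85.22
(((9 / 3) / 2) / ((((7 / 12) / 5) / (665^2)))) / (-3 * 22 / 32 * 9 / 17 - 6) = -515508000 / 643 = -801723.17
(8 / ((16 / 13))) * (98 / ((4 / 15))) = 2388.75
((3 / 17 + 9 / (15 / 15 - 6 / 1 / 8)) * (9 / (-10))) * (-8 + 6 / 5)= 1107 / 5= 221.40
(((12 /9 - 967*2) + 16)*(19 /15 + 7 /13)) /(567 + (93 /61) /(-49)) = -120994720 /19827639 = -6.10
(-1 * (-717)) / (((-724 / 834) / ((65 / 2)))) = -26842.94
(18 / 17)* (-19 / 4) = -171 / 34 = -5.03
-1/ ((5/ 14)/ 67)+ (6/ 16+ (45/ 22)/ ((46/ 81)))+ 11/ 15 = -5552537/ 30360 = -182.89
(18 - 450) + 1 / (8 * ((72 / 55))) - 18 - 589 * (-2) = 419383 / 576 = 728.10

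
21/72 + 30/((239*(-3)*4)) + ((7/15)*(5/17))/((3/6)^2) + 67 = 6614261/97512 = 67.83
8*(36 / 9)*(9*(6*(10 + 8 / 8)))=19008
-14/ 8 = -7/ 4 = -1.75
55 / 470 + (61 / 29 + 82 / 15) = 314327 / 40890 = 7.69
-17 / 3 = -5.67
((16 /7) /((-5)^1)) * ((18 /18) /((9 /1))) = -16 /315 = -0.05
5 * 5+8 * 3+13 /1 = 62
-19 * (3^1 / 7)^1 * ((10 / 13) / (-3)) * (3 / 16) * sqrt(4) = 285 / 364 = 0.78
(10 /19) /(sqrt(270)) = sqrt(30) /171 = 0.03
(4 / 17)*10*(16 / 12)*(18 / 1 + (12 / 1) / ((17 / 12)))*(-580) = -13920000 / 289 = -48166.09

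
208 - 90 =118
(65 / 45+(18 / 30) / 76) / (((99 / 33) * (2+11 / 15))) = 4967 / 28044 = 0.18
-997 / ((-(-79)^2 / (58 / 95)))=57826 / 592895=0.10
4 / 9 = 0.44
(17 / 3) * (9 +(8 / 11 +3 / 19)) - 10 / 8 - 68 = -33191 / 2508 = -13.23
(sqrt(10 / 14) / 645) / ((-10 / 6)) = -sqrt(35) / 7525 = -0.00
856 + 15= 871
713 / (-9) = -713 / 9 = -79.22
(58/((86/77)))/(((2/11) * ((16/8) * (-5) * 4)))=-24563/3440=-7.14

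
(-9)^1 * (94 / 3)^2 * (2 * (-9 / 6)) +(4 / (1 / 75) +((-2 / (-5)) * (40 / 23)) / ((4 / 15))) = 616644 / 23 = 26810.61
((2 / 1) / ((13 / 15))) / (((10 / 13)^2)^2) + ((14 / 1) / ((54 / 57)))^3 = 2357441839 / 729000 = 3233.80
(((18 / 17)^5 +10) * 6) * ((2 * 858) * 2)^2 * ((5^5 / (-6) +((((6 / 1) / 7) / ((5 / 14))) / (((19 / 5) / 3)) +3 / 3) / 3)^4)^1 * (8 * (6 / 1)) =519494534033137559232171881760000 / 185037184097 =2807514265677587675898.95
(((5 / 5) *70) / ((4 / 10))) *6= 1050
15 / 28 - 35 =-34.46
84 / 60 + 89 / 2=45.90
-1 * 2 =-2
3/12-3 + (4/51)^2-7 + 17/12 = -21659/2601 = -8.33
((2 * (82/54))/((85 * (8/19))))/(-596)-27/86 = -0.31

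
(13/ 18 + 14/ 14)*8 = 124/ 9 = 13.78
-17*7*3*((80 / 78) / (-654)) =2380 / 4251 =0.56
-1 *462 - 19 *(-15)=-177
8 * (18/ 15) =48/ 5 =9.60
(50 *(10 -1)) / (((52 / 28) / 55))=173250 / 13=13326.92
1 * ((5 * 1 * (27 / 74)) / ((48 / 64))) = 90 / 37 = 2.43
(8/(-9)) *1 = -0.89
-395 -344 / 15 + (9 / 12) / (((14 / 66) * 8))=-1402771 / 3360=-417.49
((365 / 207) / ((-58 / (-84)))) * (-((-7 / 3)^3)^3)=5235.58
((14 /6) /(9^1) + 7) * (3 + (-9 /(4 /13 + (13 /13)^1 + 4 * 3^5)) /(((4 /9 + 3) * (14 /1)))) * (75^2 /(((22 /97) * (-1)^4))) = 540079.11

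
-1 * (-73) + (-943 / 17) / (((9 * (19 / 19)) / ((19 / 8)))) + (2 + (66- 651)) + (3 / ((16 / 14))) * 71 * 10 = 1339.11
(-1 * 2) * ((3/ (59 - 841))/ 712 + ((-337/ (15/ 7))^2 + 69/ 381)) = -393504342514883/ 7955051400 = -49465.97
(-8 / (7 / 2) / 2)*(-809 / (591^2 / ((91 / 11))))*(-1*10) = -841360 / 3842091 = -0.22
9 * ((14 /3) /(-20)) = -21 /10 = -2.10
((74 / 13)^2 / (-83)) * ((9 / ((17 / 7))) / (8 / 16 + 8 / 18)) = -6209784 / 4053803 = -1.53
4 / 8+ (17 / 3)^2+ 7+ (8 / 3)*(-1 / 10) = 3541 / 90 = 39.34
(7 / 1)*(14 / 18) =49 / 9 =5.44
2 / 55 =0.04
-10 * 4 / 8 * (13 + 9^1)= -110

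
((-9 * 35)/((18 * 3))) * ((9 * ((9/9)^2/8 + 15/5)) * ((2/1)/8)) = -2625/64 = -41.02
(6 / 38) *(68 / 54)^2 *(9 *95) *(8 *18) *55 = 5086400 / 3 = 1695466.67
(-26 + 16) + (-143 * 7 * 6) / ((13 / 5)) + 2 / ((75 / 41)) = -2318.91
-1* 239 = -239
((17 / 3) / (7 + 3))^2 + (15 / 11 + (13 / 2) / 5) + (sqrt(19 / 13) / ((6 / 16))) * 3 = 29549 / 9900 + 8 * sqrt(247) / 13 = 12.66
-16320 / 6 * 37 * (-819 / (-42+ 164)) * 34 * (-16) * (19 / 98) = -30426289920 / 427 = -71255948.29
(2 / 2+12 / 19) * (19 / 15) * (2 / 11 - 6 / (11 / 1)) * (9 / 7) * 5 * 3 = -1116 / 77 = -14.49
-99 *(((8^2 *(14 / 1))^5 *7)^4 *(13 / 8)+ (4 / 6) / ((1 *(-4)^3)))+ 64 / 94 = -64608364804190049456599045288923579191753334671065289045654431069681 / 1504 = -42957689364488064798270640000000000000000000000000000000000000000.00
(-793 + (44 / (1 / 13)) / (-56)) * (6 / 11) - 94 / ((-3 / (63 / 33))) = -29129 / 77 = -378.30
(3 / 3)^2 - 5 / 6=1 / 6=0.17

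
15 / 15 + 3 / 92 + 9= 923 / 92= 10.03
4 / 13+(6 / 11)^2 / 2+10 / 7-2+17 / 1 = 16.89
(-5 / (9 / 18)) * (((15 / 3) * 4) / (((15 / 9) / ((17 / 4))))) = -510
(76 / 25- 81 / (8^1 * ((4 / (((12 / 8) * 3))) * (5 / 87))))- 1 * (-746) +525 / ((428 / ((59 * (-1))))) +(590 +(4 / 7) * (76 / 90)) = 11529312089 / 10785600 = 1068.95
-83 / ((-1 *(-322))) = -83 / 322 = -0.26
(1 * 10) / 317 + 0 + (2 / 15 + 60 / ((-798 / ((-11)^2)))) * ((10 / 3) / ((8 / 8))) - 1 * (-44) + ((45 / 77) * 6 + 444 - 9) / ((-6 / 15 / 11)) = -1305822605 / 108414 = -12044.78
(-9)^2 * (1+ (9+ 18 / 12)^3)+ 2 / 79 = 59312347 / 632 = 93848.65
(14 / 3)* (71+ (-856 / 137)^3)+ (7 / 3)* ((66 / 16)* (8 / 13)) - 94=-29919993667 / 33427589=-895.07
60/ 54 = 1.11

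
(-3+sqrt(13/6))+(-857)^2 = 734447.47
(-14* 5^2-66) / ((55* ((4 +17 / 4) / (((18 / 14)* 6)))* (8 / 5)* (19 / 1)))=-3744 / 16093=-0.23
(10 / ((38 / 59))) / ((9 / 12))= 1180 / 57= 20.70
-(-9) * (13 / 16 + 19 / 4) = 801 / 16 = 50.06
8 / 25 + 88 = 2208 / 25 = 88.32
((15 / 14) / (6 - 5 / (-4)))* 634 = 19020 / 203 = 93.69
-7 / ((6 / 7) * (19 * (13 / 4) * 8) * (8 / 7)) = -343 / 23712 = -0.01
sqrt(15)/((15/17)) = 17*sqrt(15)/15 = 4.39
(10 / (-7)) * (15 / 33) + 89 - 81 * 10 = -55567 / 77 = -721.65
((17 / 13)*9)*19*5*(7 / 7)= 14535 / 13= 1118.08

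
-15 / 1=-15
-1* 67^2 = -4489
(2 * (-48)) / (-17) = 96 / 17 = 5.65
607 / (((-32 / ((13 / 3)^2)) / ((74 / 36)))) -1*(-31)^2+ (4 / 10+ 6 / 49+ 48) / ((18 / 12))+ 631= -1029.82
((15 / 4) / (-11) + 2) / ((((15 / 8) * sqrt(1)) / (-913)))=-12118 / 15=-807.87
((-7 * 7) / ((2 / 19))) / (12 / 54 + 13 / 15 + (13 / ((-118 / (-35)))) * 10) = -353115 / 30076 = -11.74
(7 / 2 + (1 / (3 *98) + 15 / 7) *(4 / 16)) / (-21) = -4747 / 24696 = -0.19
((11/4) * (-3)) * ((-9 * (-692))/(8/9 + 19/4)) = -1849716/203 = -9111.90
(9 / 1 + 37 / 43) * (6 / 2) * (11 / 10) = 6996 / 215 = 32.54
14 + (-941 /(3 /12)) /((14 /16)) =-30014 /7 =-4287.71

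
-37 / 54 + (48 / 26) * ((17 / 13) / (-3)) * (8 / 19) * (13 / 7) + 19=1651229 / 93366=17.69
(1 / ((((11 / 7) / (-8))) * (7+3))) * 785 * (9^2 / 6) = -59346 / 11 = -5395.09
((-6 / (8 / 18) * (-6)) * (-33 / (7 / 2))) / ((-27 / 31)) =6138 / 7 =876.86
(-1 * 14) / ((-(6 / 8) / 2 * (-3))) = -112 / 9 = -12.44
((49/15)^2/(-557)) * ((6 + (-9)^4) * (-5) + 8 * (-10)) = 15805783/25065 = 630.59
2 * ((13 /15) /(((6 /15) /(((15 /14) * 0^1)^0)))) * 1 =13 /3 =4.33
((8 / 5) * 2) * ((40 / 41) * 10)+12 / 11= 14572 / 451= 32.31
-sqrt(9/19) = -3* sqrt(19)/19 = -0.69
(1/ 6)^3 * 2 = 1/ 108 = 0.01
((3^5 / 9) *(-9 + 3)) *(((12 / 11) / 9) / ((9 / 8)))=-192 / 11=-17.45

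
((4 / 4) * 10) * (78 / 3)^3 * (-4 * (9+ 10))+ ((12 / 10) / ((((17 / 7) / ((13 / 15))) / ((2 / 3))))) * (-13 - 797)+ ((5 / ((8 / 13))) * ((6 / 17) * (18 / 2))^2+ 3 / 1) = -38604349109 / 2890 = -13357906.27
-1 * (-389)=389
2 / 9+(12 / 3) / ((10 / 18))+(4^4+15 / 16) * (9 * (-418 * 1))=-347972923 / 360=-966591.45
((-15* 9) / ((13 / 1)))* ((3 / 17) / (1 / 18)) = -7290 / 221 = -32.99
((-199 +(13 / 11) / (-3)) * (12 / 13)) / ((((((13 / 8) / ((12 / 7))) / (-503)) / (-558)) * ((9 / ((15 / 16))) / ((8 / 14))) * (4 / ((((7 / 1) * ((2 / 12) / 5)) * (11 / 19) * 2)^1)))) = -219108.12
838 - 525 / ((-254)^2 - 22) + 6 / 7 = 126235031 / 150486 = 838.85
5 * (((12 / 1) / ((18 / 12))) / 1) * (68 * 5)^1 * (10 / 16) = 8500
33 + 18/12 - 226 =-383/2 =-191.50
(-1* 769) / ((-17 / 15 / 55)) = 634425 / 17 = 37319.12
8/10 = 4/5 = 0.80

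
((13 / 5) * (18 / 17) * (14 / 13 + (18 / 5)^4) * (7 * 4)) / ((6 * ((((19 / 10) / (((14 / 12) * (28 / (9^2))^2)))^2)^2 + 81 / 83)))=2895353489668348071903232 / 46001036901602769499706085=0.06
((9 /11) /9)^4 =0.00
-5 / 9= -0.56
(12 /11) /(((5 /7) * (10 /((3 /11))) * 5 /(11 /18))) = 0.01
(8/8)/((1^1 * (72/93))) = 1.29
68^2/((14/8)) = 18496/7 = 2642.29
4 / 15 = 0.27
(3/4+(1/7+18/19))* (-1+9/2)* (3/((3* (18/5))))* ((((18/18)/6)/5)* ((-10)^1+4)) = -979/2736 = -0.36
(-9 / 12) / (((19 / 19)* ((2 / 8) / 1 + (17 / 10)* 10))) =-0.04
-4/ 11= -0.36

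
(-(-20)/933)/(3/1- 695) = -0.00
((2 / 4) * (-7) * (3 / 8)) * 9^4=-137781 / 16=-8611.31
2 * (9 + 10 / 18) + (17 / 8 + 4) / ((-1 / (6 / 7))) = 499 / 36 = 13.86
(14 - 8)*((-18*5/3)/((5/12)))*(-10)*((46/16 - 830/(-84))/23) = 385740/161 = 2395.90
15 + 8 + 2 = 25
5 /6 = 0.83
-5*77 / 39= -385 / 39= -9.87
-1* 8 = -8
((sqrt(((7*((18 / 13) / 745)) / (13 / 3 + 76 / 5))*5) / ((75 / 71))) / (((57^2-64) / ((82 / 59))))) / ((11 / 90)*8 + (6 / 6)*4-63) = -52398*sqrt(119183610) / 1392308791880825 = -0.00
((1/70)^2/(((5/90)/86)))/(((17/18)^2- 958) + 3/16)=-501552/1519207025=-0.00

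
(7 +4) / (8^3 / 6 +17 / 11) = 363 / 2867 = 0.13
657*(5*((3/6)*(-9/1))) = -14782.50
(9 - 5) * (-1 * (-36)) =144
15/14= 1.07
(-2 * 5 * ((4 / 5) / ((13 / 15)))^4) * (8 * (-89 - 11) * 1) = 165888000 / 28561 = 5808.20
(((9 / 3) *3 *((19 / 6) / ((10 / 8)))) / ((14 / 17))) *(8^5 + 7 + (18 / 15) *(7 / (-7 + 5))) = 158774526 / 175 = 907283.01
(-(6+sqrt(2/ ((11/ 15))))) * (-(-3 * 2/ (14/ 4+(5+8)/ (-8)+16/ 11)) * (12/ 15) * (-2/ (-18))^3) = -1408/ 118665- 64 * sqrt(330)/ 355995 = -0.02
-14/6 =-7/3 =-2.33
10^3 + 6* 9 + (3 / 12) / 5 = 21081 / 20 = 1054.05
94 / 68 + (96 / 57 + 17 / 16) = 21339 / 5168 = 4.13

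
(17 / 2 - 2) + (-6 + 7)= 15 / 2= 7.50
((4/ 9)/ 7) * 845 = 3380/ 63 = 53.65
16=16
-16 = -16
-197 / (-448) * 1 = 0.44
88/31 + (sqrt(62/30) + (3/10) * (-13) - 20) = -6529/310 + sqrt(465)/15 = -19.62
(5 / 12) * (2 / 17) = 5 / 102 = 0.05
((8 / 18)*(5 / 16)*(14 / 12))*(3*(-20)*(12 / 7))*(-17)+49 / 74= 63047 / 222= 284.00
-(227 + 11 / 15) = -3416 / 15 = -227.73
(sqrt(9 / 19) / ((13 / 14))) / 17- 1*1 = -1 + 42*sqrt(19) / 4199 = -0.96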